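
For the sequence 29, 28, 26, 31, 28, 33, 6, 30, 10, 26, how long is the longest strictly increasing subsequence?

Scanning left to right, the best length ending at each element is: 29→1, 28→1, 26→1, 31→2, 28→2, 33→3, 6→1, 30→3, 10→2, 26→3.
So the longest increasing subsequence has length 3, e.g. 29, 31, 33.

3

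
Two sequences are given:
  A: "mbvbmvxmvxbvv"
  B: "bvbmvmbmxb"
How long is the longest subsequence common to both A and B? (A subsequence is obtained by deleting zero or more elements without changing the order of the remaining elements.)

8

A longest common subsequence is bvbmvmxb (length 8); the LCS DP confirms no longer common subsequence exists.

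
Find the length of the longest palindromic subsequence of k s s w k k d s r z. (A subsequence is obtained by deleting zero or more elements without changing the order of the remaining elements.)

4

One longest palindromic subsequence is skks (positions 3,5,6,8); it reads the same forward and backward, and the interval DP gives dp[1][10] = 4.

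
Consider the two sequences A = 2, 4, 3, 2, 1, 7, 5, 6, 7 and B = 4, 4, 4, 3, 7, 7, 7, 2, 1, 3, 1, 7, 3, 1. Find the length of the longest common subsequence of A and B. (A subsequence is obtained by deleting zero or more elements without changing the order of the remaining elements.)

Backtracking the LCS table gives one alignment: 4 (A2,B3) → 3 (A3,B4) → 2 (A4,B8) → 1 (A5,B11) → 7 (A6,B12).
So the longest common subsequence has length 5.

5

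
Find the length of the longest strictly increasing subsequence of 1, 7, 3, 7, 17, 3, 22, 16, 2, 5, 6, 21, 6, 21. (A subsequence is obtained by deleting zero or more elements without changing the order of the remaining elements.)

5

Scanning left to right, the best length ending at each element is: 1→1, 7→2, 3→2, 7→3, 17→4, 3→2, 22→5, 16→4, 2→2, 5→3, 6→4, 21→5, 6→4, 21→5.
So the longest increasing subsequence has length 5, e.g. 1, 3, 7, 17, 22.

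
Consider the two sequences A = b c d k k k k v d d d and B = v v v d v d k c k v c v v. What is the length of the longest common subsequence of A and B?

4

A longest common subsequence is dkkv (length 4); the LCS DP confirms no longer common subsequence exists.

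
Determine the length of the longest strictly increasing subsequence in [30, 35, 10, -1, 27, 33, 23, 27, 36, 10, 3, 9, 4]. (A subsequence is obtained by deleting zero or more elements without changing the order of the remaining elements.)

Let dp[i] be the longest increasing subsequence ending at position i. Then dp = [1, 2, 1, 1, 2, 3, 2, 3, 4, 2, 2, 3, 3].
The maximum is 4; one witness is 10, 27, 33, 36 at positions 3,5,6,9.

4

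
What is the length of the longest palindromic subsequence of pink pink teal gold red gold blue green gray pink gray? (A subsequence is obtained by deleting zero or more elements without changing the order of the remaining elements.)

5

One longest palindromic subsequence is pink gold red gold pink (positions 2,4,5,6,10); it reads the same forward and backward, and the interval DP gives dp[1][11] = 5.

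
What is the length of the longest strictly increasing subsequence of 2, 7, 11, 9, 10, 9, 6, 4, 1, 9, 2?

Scanning left to right, the best length ending at each element is: 2→1, 7→2, 11→3, 9→3, 10→4, 9→3, 6→2, 4→2, 1→1, 9→3, 2→2.
So the longest increasing subsequence has length 4, e.g. 2, 7, 9, 10.

4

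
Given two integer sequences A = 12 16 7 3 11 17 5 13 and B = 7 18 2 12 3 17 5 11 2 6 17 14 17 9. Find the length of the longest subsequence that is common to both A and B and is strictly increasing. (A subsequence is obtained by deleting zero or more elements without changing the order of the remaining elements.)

For each value that appears in both, track the longest common increasing run ending there.
The best achievable length is 3; one witness is 7, 11, 17 (A-positions 3,5,6, B-positions 1,8,11).

3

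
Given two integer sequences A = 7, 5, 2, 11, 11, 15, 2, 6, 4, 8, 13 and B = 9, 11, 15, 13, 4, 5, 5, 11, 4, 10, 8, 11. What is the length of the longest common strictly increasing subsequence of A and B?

2

For each value that appears in both, track the longest common increasing run ending there.
The best achievable length is 2; one witness is 11, 15 (A-positions 4,6, B-positions 2,3).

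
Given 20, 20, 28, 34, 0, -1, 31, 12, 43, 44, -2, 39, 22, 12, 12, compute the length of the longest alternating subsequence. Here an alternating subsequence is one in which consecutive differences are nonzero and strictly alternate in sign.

9

Track the best alternating length ending on an up-step vs a down-step at each position: up/down = 1/1, 1/1, 2/1, 2/1, 1/3, 1/3, 4/3, 4/5, 6/1, 6/1, 1/7, 8/7, 8/9, 8/9, 8/9.
The maximum over both is 9; one such subsequence is 20, 28, 0, 31, 12, 43, -2, 39, 22.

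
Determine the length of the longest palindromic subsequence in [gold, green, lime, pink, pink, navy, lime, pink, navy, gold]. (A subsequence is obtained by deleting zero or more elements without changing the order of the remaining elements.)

One longest palindromic subsequence is gold lime pink pink lime gold (positions 1,3,4,5,7,10); it reads the same forward and backward, and the interval DP gives dp[1][10] = 6.

6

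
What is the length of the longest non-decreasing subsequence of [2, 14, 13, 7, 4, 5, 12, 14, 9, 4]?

5

Let dp[i] be the longest non-decreasing subsequence ending at position i. Then dp = [1, 2, 2, 2, 2, 3, 4, 5, 4, 3].
The maximum is 5; one witness is 2, 4, 5, 12, 14 at positions 1,5,6,7,8.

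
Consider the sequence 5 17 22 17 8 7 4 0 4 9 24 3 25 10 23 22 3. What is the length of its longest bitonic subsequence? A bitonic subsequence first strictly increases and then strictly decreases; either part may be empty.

Let inc[i] be the LIS ending at i and dec[i] the longest strictly decreasing subsequence starting at i. inc = [1, 2, 3, 2, 2, 2, 1, 1, 2, 3, 4, 2, 5, 4, 5, 5, 2], dec = [3, 5, 6, 5, 4, 3, 2, 1, 2, 2, 4, 1, 4, 2, 3, 2, 1].
max_i inc[i]+dec[i]−1 = 8, with one witness 5, 17, 22, 17, 8, 7, 4, 3.

8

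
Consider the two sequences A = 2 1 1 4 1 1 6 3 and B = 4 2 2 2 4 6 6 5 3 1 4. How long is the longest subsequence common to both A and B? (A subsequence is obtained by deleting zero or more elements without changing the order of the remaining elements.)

4

A longest common subsequence is 2, 4, 6, 3 (length 4); the LCS DP confirms no longer common subsequence exists.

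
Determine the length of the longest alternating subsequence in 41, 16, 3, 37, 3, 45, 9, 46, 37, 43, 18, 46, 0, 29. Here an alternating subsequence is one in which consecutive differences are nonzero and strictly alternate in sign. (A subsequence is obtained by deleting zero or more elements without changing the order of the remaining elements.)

Track the best alternating length ending on an up-step vs a down-step at each position: up/down = 1/1, 1/2, 1/2, 3/2, 1/4, 5/1, 5/6, 7/1, 7/8, 9/8, 7/10, 11/1, 1/12, 13/12.
The maximum over both is 13; one such subsequence is 41, 16, 37, 3, 45, 9, 46, 37, 43, 18, 46, 0, 29.

13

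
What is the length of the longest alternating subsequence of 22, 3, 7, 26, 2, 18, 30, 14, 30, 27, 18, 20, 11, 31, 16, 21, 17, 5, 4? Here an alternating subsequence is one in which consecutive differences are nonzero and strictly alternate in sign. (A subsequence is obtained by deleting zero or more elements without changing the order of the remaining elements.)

14

Track the best alternating length ending on an up-step vs a down-step at each position: up/down = 1/1, 1/2, 3/2, 3/1, 1/4, 5/4, 5/1, 5/6, 7/1, 7/8, 7/8, 9/8, 5/10, 11/1, 11/12, 13/12, 13/14, 5/14, 5/14.
The maximum over both is 14; one such subsequence is 22, 3, 7, 2, 18, 14, 30, 18, 20, 11, 31, 16, 21, 17.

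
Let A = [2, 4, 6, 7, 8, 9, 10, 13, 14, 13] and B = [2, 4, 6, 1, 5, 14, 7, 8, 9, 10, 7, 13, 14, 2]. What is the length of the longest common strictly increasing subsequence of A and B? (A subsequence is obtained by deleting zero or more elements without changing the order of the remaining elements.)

For each value that appears in both, track the longest common increasing run ending there.
The best achievable length is 9; one witness is 2, 4, 6, 7, 8, 9, 10, 13, 14 (A-positions 1,2,3,4,5,6,7,8,9, B-positions 1,2,3,7,8,9,10,12,13).

9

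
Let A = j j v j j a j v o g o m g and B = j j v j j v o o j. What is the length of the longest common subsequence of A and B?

8

Backtracking the LCS table gives one alignment: j (A1,B1) → j (A2,B2) → v (A3,B3) → j (A5,B4) → j (A7,B5) → v (A8,B6) → o (A9,B7) → o (A11,B8).
So the longest common subsequence has length 8.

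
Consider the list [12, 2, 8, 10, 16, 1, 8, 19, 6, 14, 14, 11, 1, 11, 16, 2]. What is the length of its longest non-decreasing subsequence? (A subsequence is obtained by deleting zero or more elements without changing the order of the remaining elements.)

6

Let dp[i] be the longest non-decreasing subsequence ending at position i. Then dp = [1, 1, 2, 3, 4, 1, 3, 5, 2, 4, 5, 4, 2, 5, 6, 3].
The maximum is 6; one witness is 2, 8, 10, 14, 14, 16 at positions 2,3,4,10,11,15.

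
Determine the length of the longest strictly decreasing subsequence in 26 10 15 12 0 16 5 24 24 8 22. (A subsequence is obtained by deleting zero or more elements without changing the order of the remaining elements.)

4

Let dp[i] be the longest decreasing subsequence ending at position i. Then dp = [1, 2, 2, 3, 4, 2, 4, 2, 2, 4, 3].
The maximum is 4; one witness is 26, 15, 12, 0 at positions 1,3,4,5.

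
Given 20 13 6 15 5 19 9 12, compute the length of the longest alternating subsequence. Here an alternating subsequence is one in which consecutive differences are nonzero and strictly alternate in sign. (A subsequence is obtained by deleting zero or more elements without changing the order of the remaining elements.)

7

Track the best alternating length ending on an up-step vs a down-step at each position: up/down = 1/1, 1/2, 1/2, 3/2, 1/4, 5/2, 5/6, 7/6.
The maximum over both is 7; one such subsequence is 20, 13, 15, 5, 19, 9, 12.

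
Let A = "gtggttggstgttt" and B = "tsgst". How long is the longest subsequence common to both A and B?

Backtracking the LCS table gives one alignment: t (A2,B1) → g (A8,B3) → s (A9,B4) → t (A14,B5).
So the longest common subsequence has length 4.

4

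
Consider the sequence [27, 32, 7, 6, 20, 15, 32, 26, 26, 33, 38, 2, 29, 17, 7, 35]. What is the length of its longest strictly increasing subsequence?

Let dp[i] be the longest increasing subsequence ending at position i. Then dp = [1, 2, 1, 1, 2, 2, 3, 3, 3, 4, 5, 1, 4, 3, 2, 5].
The maximum is 5; one witness is 7, 20, 32, 33, 38 at positions 3,5,7,10,11.

5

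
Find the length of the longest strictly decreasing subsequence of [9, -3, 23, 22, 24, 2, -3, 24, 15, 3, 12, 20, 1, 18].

5

Let dp[i] be the longest decreasing subsequence ending at position i. Then dp = [1, 2, 1, 2, 1, 3, 4, 1, 3, 4, 4, 3, 5, 4].
The maximum is 5; one witness is 23, 22, 15, 3, 1 at positions 3,4,9,10,13.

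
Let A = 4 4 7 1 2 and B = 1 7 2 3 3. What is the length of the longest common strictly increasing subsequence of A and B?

For each value that appears in both, track the longest common increasing run ending there.
The best achievable length is 2; one witness is 1, 2 (A-positions 4,5, B-positions 1,3).

2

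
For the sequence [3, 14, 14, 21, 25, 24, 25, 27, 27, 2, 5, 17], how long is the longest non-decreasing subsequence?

8

One longest non-decreasing subsequence is 3, 14, 14, 21, 25, 25, 27, 27 (positions 1,2,3,4,5,7,8,9), of length 8; no longer one exists.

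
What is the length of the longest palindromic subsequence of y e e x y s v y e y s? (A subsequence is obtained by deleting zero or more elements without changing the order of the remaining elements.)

7

One longest palindromic subsequence is yeyvyey (positions 1,2,5,7,8,9,10); it reads the same forward and backward, and the interval DP gives dp[1][11] = 7.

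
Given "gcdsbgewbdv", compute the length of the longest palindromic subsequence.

One longest palindromic subsequence is dbwbd (positions 3,5,8,9,10); it reads the same forward and backward, and the interval DP gives dp[1][11] = 5.

5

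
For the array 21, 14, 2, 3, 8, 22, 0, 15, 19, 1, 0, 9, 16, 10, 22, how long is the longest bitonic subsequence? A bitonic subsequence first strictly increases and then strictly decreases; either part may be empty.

7

One longest bitonic subsequence is 2, 3, 8, 22, 19, 16, 10 (positions 3,4,5,6,9,13,14): it rises to 22 then falls. Length 7 is optimal.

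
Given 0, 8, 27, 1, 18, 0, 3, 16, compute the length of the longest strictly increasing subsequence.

Let dp[i] be the longest increasing subsequence ending at position i. Then dp = [1, 2, 3, 2, 3, 1, 3, 4].
The maximum is 4; one witness is 0, 1, 3, 16 at positions 1,4,7,8.

4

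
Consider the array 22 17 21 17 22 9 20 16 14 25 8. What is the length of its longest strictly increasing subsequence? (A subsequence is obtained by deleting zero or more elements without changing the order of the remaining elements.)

Let dp[i] be the longest increasing subsequence ending at position i. Then dp = [1, 1, 2, 1, 3, 1, 2, 2, 2, 4, 1].
The maximum is 4; one witness is 17, 21, 22, 25 at positions 2,3,5,10.

4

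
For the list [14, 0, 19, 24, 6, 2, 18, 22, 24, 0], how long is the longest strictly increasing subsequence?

5

One longest increasing subsequence is 0, 6, 18, 22, 24 (positions 2,5,7,8,9), of length 5; no longer one exists.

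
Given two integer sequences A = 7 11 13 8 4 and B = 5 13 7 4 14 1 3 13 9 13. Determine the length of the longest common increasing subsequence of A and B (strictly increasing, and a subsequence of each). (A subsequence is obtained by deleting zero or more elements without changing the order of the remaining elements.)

2

For each value that appears in both, track the longest common increasing run ending there.
The best achievable length is 2; one witness is 7, 13 (A-positions 1,3, B-positions 3,8).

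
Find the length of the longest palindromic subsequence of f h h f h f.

5

One longest palindromic subsequence is fhfhf (positions 1,2,4,5,6); it reads the same forward and backward, and the interval DP gives dp[1][6] = 5.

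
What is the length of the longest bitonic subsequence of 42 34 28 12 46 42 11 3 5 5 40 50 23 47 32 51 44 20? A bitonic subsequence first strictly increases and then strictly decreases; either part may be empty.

7

One longest bitonic subsequence is 3, 5, 40, 50, 47, 44, 20 (positions 8,9,11,12,14,17,18): it rises to 50 then falls. Length 7 is optimal.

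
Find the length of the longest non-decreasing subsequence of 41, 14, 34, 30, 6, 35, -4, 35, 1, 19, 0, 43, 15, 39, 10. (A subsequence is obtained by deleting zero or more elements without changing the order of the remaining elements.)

5

Let dp[i] be the longest non-decreasing subsequence ending at position i. Then dp = [1, 1, 2, 2, 1, 3, 1, 4, 2, 3, 2, 5, 3, 5, 3].
The maximum is 5; one witness is 14, 34, 35, 35, 43 at positions 2,3,6,8,12.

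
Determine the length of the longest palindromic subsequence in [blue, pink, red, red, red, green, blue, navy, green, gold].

Using dp[i][j] = 2 + dp[i+1][j−1] if the ends match, else max(dp[i+1][j], dp[i][j−1]):
dp[1][10] = 5. A witness is blue red red red blue at positions 1,3,4,5,7.

5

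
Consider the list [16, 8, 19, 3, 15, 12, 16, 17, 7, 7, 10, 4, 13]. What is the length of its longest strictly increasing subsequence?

Let dp[i] be the longest increasing subsequence ending at position i. Then dp = [1, 1, 2, 1, 2, 2, 3, 4, 2, 2, 3, 2, 4].
The maximum is 4; one witness is 8, 15, 16, 17 at positions 2,5,7,8.

4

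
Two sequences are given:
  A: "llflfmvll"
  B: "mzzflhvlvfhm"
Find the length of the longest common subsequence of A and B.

4

A longest common subsequence is llfm (length 4); the LCS DP confirms no longer common subsequence exists.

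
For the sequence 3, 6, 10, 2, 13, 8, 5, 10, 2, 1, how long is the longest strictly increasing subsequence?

4

One longest increasing subsequence is 3, 6, 10, 13 (positions 1,2,3,5), of length 4; no longer one exists.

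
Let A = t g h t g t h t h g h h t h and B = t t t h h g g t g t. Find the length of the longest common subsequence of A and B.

A longest common subsequence is ttthtgt (length 7); the LCS DP confirms no longer common subsequence exists.

7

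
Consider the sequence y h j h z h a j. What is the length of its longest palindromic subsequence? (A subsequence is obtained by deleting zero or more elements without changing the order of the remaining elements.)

Using dp[i][j] = 2 + dp[i+1][j−1] if the ends match, else max(dp[i+1][j], dp[i][j−1]):
dp[1][8] = 5. A witness is jhzhj at positions 3,4,5,6,8.

5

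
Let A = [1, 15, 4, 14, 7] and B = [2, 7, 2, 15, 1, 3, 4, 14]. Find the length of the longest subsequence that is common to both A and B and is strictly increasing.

3

A longest common strictly increasing subsequence is 1, 4, 14 (length 3); it appears in order in both A and B, and no longer such subsequence exists.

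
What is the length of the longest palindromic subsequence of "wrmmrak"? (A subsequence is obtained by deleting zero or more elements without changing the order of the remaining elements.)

Using dp[i][j] = 2 + dp[i+1][j−1] if the ends match, else max(dp[i+1][j], dp[i][j−1]):
dp[1][7] = 4. A witness is rmmr at positions 2,3,4,5.

4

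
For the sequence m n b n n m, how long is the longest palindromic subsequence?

One longest palindromic subsequence is mnnnm (positions 1,2,4,5,6); it reads the same forward and backward, and the interval DP gives dp[1][6] = 5.

5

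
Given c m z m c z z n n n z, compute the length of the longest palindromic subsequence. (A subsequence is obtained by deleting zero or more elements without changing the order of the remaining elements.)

One longest palindromic subsequence is znnnz (positions 3,8,9,10,11); it reads the same forward and backward, and the interval DP gives dp[1][11] = 5.

5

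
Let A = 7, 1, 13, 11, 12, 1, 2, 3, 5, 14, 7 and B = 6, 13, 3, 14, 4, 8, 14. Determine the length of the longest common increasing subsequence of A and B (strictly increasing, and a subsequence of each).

2

For each value that appears in both, track the longest common increasing run ending there.
The best achievable length is 2; one witness is 13, 14 (A-positions 3,10, B-positions 2,4).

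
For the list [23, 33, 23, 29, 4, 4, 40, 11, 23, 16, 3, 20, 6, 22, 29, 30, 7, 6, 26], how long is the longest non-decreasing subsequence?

8

Scanning left to right, the best length ending at each element is: 23→1, 33→2, 23→2, 29→3, 4→1, 4→2, 40→4, 11→3, 23→4, 16→4, 3→1, 20→5, 6→3, 22→6, 29→7, 30→8, 7→4, 6→4, 26→7.
So the longest non-decreasing subsequence has length 8, e.g. 4, 4, 11, 16, 20, 22, 29, 30.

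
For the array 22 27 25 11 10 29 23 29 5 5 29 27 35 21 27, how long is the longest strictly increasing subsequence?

Let dp[i] be the longest increasing subsequence ending at position i. Then dp = [1, 2, 2, 1, 1, 3, 2, 3, 1, 1, 3, 3, 4, 2, 3].
The maximum is 4; one witness is 22, 27, 29, 35 at positions 1,2,6,13.

4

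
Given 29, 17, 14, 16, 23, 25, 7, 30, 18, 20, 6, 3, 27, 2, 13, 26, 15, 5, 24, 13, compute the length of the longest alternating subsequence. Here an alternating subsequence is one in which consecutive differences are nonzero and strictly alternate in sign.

14

A longest alternating subsequence is 29, 14, 16, 7, 30, 18, 20, 6, 27, 2, 26, 15, 24, 13 (positions 1,3,4,7,8,9,10,11,13,14,16,17,19,20); its 13 consecutive differences strictly alternate in sign, and length 14 is optimal.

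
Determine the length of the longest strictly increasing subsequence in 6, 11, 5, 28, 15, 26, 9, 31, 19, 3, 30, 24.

One longest increasing subsequence is 6, 11, 15, 26, 31 (positions 1,2,5,6,8), of length 5; no longer one exists.

5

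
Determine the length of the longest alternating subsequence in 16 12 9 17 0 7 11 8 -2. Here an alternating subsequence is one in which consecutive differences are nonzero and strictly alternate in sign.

6

Track the best alternating length ending on an up-step vs a down-step at each position: up/down = 1/1, 1/2, 1/2, 3/1, 1/4, 5/4, 5/4, 5/6, 1/6.
The maximum over both is 6; one such subsequence is 16, 12, 17, 0, 11, 8.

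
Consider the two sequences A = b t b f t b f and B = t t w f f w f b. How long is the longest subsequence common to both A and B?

A longest common subsequence is tfb (length 3); the LCS DP confirms no longer common subsequence exists.

3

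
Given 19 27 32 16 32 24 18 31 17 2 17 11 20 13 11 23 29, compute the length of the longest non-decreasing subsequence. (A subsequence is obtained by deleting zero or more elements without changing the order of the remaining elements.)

Scanning left to right, the best length ending at each element is: 19→1, 27→2, 32→3, 16→1, 32→4, 24→2, 18→2, 31→3, 17→2, 2→1, 17→3, 11→2, 20→4, 13→3, 11→3, 23→5, 29→6.
So the longest non-decreasing subsequence has length 6, e.g. 16, 17, 17, 20, 23, 29.

6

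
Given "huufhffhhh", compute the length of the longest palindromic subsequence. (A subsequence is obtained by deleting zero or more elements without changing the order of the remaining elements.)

6

Using dp[i][j] = 2 + dp[i+1][j−1] if the ends match, else max(dp[i+1][j], dp[i][j−1]):
dp[1][10] = 6. A witness is hhffhh at positions 1,5,6,7,9,10.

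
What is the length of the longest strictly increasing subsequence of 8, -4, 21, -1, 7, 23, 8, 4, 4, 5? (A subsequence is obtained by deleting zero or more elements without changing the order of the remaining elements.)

Scanning left to right, the best length ending at each element is: 8→1, -4→1, 21→2, -1→2, 7→3, 23→4, 8→4, 4→3, 4→3, 5→4.
So the longest increasing subsequence has length 4, e.g. -4, -1, 7, 23.

4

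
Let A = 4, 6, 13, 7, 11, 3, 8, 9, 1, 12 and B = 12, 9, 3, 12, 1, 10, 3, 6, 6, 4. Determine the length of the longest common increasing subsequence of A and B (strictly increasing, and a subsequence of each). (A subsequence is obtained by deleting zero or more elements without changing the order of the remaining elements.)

2

A longest common strictly increasing subsequence is 9, 12 (length 2); it appears in order in both A and B, and no longer such subsequence exists.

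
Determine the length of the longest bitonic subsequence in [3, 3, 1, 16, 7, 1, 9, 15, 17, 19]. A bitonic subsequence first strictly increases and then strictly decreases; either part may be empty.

One longest bitonic subsequence is 3, 7, 9, 15, 17, 19 (positions 1,5,7,8,9,10): it rises to 19 then falls. Length 6 is optimal.

6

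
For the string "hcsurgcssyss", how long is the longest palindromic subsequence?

One longest palindromic subsequence is ssyss (positions 3,8,10,11,12); it reads the same forward and backward, and the interval DP gives dp[1][12] = 5.

5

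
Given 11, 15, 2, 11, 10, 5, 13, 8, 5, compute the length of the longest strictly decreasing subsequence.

5

Let dp[i] be the longest decreasing subsequence ending at position i. Then dp = [1, 1, 2, 2, 3, 4, 2, 4, 5].
The maximum is 5; one witness is 15, 11, 10, 8, 5 at positions 2,4,5,8,9.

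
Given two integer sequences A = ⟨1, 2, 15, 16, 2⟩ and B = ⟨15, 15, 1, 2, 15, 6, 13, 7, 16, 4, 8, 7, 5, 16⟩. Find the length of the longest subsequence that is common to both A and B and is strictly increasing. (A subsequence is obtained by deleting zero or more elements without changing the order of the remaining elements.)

4

For each value that appears in both, track the longest common increasing run ending there.
The best achievable length is 4; one witness is 1, 2, 15, 16 (A-positions 1,2,3,4, B-positions 3,4,5,9).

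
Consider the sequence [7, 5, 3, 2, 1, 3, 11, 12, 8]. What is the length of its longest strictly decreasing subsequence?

5

Let dp[i] be the longest decreasing subsequence ending at position i. Then dp = [1, 2, 3, 4, 5, 3, 1, 1, 2].
The maximum is 5; one witness is 7, 5, 3, 2, 1 at positions 1,2,3,4,5.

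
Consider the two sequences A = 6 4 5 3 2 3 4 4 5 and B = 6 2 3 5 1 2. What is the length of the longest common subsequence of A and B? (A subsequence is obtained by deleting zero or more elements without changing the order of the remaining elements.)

A longest common subsequence is 6, 2, 3, 5 (length 4); the LCS DP confirms no longer common subsequence exists.

4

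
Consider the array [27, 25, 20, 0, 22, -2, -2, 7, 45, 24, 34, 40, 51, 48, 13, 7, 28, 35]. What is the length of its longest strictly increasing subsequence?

Let dp[i] be the longest increasing subsequence ending at position i. Then dp = [1, 1, 1, 1, 2, 1, 1, 2, 3, 3, 4, 5, 6, 6, 3, 2, 4, 5].
The maximum is 6; one witness is 20, 22, 24, 34, 40, 51 at positions 3,5,10,11,12,13.

6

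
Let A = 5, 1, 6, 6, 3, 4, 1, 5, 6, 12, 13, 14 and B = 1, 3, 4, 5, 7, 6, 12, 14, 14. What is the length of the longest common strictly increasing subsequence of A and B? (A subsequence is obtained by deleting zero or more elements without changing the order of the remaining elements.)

7

A longest common strictly increasing subsequence is 1, 3, 4, 5, 6, 12, 14 (length 7); it appears in order in both A and B, and no longer such subsequence exists.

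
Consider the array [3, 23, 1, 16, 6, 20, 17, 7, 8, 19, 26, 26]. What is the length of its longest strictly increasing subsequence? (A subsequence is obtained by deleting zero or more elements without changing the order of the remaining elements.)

Let dp[i] be the longest increasing subsequence ending at position i. Then dp = [1, 2, 1, 2, 2, 3, 3, 3, 4, 5, 6, 6].
The maximum is 6; one witness is 3, 6, 7, 8, 19, 26 at positions 1,5,8,9,10,11.

6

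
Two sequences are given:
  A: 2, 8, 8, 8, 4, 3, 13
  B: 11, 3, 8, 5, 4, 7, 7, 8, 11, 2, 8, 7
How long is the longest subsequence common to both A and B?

Backtracking the LCS table gives one alignment: 8 (A2,B3) → 8 (A3,B8) → 8 (A4,B11).
So the longest common subsequence has length 3.

3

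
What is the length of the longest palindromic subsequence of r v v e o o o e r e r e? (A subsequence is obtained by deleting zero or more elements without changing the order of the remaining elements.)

7

Using dp[i][j] = 2 + dp[i+1][j−1] if the ends match, else max(dp[i+1][j], dp[i][j−1]):
dp[1][12] = 7. A witness is reoooer at positions 1,4,5,6,7,10,11.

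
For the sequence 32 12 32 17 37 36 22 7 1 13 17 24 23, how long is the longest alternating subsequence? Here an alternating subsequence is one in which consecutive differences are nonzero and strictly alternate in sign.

8

A longest alternating subsequence is 32, 12, 32, 17, 37, 22, 24, 23 (positions 1,2,3,4,5,7,12,13); its 7 consecutive differences strictly alternate in sign, and length 8 is optimal.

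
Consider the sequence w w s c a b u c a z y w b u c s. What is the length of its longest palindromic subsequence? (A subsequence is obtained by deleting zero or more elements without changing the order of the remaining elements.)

One longest palindromic subsequence is scubucs (positions 3,4,7,13,14,15,16); it reads the same forward and backward, and the interval DP gives dp[1][16] = 7.

7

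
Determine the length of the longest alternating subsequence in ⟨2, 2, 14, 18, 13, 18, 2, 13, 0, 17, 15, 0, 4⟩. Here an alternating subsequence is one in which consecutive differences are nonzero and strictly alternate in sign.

10

Track the best alternating length ending on an up-step vs a down-step at each position: up/down = 1/1, 1/1, 2/1, 2/1, 2/3, 4/1, 1/5, 6/5, 1/7, 8/5, 8/9, 1/9, 10/9.
The maximum over both is 10; one such subsequence is 2, 14, 13, 18, 2, 13, 0, 17, 0, 4.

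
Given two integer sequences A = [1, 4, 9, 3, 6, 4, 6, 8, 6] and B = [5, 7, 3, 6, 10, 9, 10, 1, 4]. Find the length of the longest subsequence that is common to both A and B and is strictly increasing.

2

A longest common strictly increasing subsequence is 3, 6 (length 2); it appears in order in both A and B, and no longer such subsequence exists.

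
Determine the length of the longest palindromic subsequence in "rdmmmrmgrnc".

6

One longest palindromic subsequence is rmmmmr (positions 1,3,4,5,7,9); it reads the same forward and backward, and the interval DP gives dp[1][11] = 6.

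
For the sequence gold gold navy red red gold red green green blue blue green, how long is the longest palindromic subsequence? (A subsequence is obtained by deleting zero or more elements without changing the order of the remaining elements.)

Using dp[i][j] = 2 + dp[i+1][j−1] if the ends match, else max(dp[i+1][j], dp[i][j−1]):
dp[1][12] = 4. A witness is green blue blue green at positions 8,10,11,12.

4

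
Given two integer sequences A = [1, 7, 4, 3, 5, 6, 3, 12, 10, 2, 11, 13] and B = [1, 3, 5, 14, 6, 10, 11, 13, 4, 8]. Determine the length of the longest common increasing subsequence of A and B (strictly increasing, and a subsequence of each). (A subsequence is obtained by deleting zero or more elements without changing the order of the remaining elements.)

7

A longest common strictly increasing subsequence is 1, 3, 5, 6, 10, 11, 13 (length 7); it appears in order in both A and B, and no longer such subsequence exists.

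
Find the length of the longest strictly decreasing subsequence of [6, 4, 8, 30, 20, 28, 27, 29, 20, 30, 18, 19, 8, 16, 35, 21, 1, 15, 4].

8

One longest decreasing subsequence is 30, 28, 27, 20, 18, 16, 15, 4 (positions 4,6,7,9,11,14,18,19), of length 8; no longer one exists.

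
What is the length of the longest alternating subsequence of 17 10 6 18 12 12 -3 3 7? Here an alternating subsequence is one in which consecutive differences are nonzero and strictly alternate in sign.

Track the best alternating length ending on an up-step vs a down-step at each position: up/down = 1/1, 1/2, 1/2, 3/1, 3/4, 3/4, 1/4, 5/4, 5/4.
The maximum over both is 5; one such subsequence is 17, 10, 18, -3, 3.

5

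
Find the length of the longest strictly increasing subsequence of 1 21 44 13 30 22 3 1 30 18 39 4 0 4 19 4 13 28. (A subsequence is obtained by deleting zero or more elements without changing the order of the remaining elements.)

Let dp[i] be the longest increasing subsequence ending at position i. Then dp = [1, 2, 3, 2, 3, 3, 2, 1, 4, 3, 5, 3, 1, 3, 4, 3, 4, 5].
The maximum is 5; one witness is 1, 21, 22, 30, 39 at positions 1,2,6,9,11.

5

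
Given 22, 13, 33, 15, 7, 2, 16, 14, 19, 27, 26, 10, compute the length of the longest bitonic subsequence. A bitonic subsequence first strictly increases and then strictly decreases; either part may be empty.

Let inc[i] be the LIS ending at i and dec[i] the longest strictly decreasing subsequence starting at i. inc = [1, 1, 2, 2, 1, 1, 3, 2, 4, 5, 5, 2], dec = [4, 3, 4, 3, 2, 1, 3, 2, 2, 3, 2, 1].
max_i inc[i]+dec[i]−1 = 7, with one witness 13, 15, 16, 19, 27, 26, 10.

7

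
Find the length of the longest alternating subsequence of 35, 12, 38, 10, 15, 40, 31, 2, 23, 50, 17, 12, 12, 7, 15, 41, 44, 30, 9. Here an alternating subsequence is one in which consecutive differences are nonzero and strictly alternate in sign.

Track the best alternating length ending on an up-step vs a down-step at each position: up/down = 1/1, 1/2, 3/1, 1/4, 5/4, 5/1, 5/6, 1/6, 7/6, 7/1, 7/8, 7/8, 7/8, 7/8, 9/8, 9/8, 9/8, 9/10, 9/10.
The maximum over both is 10; one such subsequence is 35, 12, 38, 10, 15, 2, 23, 17, 41, 30.

10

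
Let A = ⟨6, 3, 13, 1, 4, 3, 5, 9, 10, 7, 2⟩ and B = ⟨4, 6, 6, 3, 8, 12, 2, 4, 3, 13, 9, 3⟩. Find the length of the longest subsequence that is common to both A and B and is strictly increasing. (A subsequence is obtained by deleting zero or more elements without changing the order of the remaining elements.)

A longest common strictly increasing subsequence is 3, 4, 9 (length 3); it appears in order in both A and B, and no longer such subsequence exists.

3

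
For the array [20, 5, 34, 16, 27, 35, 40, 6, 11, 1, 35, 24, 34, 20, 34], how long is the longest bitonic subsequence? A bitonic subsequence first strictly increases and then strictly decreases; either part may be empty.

8

One longest bitonic subsequence is 5, 16, 27, 35, 40, 35, 34, 20 (positions 2,4,5,6,7,11,13,14): it rises to 40 then falls. Length 8 is optimal.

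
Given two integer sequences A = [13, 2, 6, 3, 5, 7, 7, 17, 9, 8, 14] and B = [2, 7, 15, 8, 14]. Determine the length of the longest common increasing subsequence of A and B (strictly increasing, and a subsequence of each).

For each value that appears in both, track the longest common increasing run ending there.
The best achievable length is 4; one witness is 2, 7, 8, 14 (A-positions 2,6,10,11, B-positions 1,2,4,5).

4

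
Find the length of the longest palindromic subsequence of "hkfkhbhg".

5

One longest palindromic subsequence is hkfkh (positions 1,2,3,4,7); it reads the same forward and backward, and the interval DP gives dp[1][8] = 5.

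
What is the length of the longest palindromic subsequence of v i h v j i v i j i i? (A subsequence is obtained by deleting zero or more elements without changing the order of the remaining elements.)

7

Using dp[i][j] = 2 + dp[i+1][j−1] if the ends match, else max(dp[i+1][j], dp[i][j−1]):
dp[1][11] = 7. A witness is ijiviji at positions 2,5,6,7,8,9,11.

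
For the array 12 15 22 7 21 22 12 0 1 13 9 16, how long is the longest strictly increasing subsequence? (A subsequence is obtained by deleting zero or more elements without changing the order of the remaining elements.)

Let dp[i] be the longest increasing subsequence ending at position i. Then dp = [1, 2, 3, 1, 3, 4, 2, 1, 2, 3, 3, 4].
The maximum is 4; one witness is 12, 15, 21, 22 at positions 1,2,5,6.

4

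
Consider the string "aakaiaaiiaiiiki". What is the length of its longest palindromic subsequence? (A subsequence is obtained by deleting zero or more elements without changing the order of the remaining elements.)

Using dp[i][j] = 2 + dp[i+1][j−1] if the ends match, else max(dp[i+1][j], dp[i][j−1]):
dp[1][15] = 9. A witness is kiiiaiiik at positions 3,5,8,9,10,11,12,13,14.

9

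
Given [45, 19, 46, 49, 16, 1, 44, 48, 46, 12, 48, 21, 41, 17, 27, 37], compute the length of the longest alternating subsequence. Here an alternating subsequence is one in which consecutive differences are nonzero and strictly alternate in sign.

11

A longest alternating subsequence is 45, 19, 46, 16, 48, 46, 48, 21, 41, 17, 27 (positions 1,2,3,5,8,9,11,12,13,14,15); its 10 consecutive differences strictly alternate in sign, and length 11 is optimal.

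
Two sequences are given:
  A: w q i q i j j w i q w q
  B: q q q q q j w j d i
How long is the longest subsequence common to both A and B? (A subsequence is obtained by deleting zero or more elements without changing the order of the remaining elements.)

5

Backtracking the LCS table gives one alignment: q (A2,B4) → q (A4,B5) → j (A6,B6) → j (A7,B8) → i (A9,B10).
So the longest common subsequence has length 5.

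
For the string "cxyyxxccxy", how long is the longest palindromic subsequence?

Using dp[i][j] = 2 + dp[i+1][j−1] if the ends match, else max(dp[i+1][j], dp[i][j−1]):
dp[1][10] = 6. A witness is yxccxy at positions 3,5,7,8,9,10.

6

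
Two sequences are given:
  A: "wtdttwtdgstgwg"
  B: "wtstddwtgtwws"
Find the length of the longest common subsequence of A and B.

A longest common subsequence is wtdwtgtw (length 8); the LCS DP confirms no longer common subsequence exists.

8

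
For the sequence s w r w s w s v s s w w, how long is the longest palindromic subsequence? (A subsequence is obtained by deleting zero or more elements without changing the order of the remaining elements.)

One longest palindromic subsequence is wwssvssww (positions 2,4,5,7,8,9,10,11,12); it reads the same forward and backward, and the interval DP gives dp[1][12] = 9.

9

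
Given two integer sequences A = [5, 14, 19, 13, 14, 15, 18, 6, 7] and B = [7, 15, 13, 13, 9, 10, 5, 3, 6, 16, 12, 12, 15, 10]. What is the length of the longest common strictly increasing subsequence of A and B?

For each value that appears in both, track the longest common increasing run ending there.
The best achievable length is 2; one witness is 5, 6 (A-positions 1,8, B-positions 7,9).

2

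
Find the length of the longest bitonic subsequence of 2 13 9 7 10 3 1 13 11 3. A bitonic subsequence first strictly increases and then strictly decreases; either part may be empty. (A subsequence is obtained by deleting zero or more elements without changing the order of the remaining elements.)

6

Let inc[i] be the LIS ending at i and dec[i] the longest strictly decreasing subsequence starting at i. inc = [1, 2, 2, 2, 3, 2, 1, 4, 4, 2], dec = [2, 5, 4, 3, 3, 2, 1, 3, 2, 1].
max_i inc[i]+dec[i]−1 = 6, with one witness 2, 13, 9, 7, 3, 1.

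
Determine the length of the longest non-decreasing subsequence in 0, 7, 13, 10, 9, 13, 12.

4

Scanning left to right, the best length ending at each element is: 0→1, 7→2, 13→3, 10→3, 9→3, 13→4, 12→4.
So the longest non-decreasing subsequence has length 4, e.g. 0, 7, 13, 13.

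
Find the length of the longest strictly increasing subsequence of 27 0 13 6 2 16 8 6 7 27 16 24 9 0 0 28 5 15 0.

7

Scanning left to right, the best length ending at each element is: 27→1, 0→1, 13→2, 6→2, 2→2, 16→3, 8→3, 6→3, 7→4, 27→5, 16→5, 24→6, 9→5, 0→1, 0→1, 28→7, 5→3, 15→6, 0→1.
So the longest increasing subsequence has length 7, e.g. 0, 2, 6, 7, 16, 24, 28.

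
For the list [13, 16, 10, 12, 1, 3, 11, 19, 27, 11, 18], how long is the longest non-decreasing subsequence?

5

One longest non-decreasing subsequence is 1, 3, 11, 19, 27 (positions 5,6,7,8,9), of length 5; no longer one exists.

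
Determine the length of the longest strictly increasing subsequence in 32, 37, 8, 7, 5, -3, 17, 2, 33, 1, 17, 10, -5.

3

Let dp[i] be the longest increasing subsequence ending at position i. Then dp = [1, 2, 1, 1, 1, 1, 2, 2, 3, 2, 3, 3, 1].
The maximum is 3; one witness is 8, 17, 33 at positions 3,7,9.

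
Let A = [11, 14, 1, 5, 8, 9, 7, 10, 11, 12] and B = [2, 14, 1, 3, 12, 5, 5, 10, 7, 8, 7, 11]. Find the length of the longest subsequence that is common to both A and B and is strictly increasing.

For each value that appears in both, track the longest common increasing run ending there.
The best achievable length is 4; one witness is 1, 5, 10, 11 (A-positions 3,4,8,9, B-positions 3,6,8,12).

4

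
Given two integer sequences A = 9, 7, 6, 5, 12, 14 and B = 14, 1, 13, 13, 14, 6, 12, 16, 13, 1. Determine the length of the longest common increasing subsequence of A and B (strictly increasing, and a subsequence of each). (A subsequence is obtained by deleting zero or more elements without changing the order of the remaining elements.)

2

A longest common strictly increasing subsequence is 6, 12 (length 2); it appears in order in both A and B, and no longer such subsequence exists.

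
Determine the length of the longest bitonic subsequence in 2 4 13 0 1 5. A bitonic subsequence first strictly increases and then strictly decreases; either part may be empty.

Let inc[i] be the LIS ending at i and dec[i] the longest strictly decreasing subsequence starting at i. inc = [1, 2, 3, 1, 2, 3], dec = [2, 2, 2, 1, 1, 1].
max_i inc[i]+dec[i]−1 = 4, with one witness 2, 4, 13, 5.

4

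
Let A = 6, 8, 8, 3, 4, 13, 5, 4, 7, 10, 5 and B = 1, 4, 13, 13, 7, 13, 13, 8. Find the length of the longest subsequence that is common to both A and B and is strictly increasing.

A longest common strictly increasing subsequence is 4, 13 (length 2); it appears in order in both A and B, and no longer such subsequence exists.

2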